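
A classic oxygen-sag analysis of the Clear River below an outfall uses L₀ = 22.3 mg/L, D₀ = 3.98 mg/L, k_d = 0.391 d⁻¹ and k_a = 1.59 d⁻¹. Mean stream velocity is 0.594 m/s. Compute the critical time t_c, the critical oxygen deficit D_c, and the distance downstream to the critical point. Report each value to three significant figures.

t_c = [1/(k_a−k_d)] ln[(k_a/k_d)(1 − D₀(k_a−k_d)/(k_d L₀))]
= [1/(1.59−0.391)] ln[(1.59/0.391)(1 − 3.98×1.199/(0.391×22.3))]
= (1/1.199) ln[4.066 × 0.4527] = 0.8340 × ln(1.841) = 0.8340 × 0.6103 = 0.5090 d.
L(t_c) = L₀ e^(−k_d t_c) = 22.3 × 0.8195 = 18.28 mg/L, and at the critical point k_a D_c = k_d L, so D_c = (0.391/1.59) × 18.28 = 4.494 mg/L.
x_c = v t_c = 0.594 m/s × 0.5090 d × 86400 s/d = 26120 m ≈ 26.1 km.

t_c ≈ 0.509 d; D_c ≈ 4.49 mg/L; x_c ≈ 26.1 km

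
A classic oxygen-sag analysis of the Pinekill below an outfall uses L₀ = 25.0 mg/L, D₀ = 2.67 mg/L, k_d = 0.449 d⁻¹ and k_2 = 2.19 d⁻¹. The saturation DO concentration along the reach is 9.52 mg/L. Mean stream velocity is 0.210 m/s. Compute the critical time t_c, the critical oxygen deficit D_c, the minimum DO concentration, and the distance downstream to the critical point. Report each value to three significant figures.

t_c = [1/(k_2−k_d)] ln[(k_2/k_d)(1 − D₀(k_2−k_d)/(k_d L₀))]
= [1/(2.19−0.449)] ln[(2.19/0.449)(1 − 2.67×1.741/(0.449×25.0))]
= (1/1.741) ln[4.878 × 0.5859] = 0.5744 × ln(2.858) = 0.5744 × 1.050 = 0.6031 d.
L(t_c) = L₀ e^(−k_d t_c) = 25.0 × 0.7628 = 19.07 mg/L, and at the critical point k_2 D_c = k_d L, so D_c = (0.449/2.19) × 19.07 = 3.910 mg/L.
Minimum DO = C_s − D_c = 9.52 − 3.910 = 5.610 mg/L.
x_c = v t_c = 0.210 m/s × 0.6031 d × 86400 s/d = 10940 m ≈ 10.9 km.

t_c ≈ 0.603 d; D_c ≈ 3.91 mg/L; min DO ≈ 5.61 mg/L; x_c ≈ 10.9 km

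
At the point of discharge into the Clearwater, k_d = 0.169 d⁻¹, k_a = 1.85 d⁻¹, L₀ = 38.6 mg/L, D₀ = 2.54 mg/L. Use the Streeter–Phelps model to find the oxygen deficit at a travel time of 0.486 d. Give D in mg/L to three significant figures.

D ≈ 3.03 mg/L

k_d L₀/(k_a−k_d) = 0.169×38.6/(1.85−0.169) = 6.523/1.681 = 3.881 mg/L.
e^(−k_d t) = e^(−0.169×0.4860) = 0.9211; e^(−k_a t) = e^(−1.85×0.4860) = 0.4069.
D = 3.881 × (0.9211 − 0.4069) + 2.54 × 0.4069 = 1.995 + 1.034 = 3.029 mg/L.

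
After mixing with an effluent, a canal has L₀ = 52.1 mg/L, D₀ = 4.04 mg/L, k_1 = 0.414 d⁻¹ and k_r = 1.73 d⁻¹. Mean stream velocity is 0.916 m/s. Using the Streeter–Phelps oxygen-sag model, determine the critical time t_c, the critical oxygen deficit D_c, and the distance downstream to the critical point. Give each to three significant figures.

With k_r/k_1 = 4.179 and 1 − D₀(k_r−k_1)/(k_1 L₀) = 0.7535,
t_c = ln(4.179 × 0.7535) / (1.73 − 0.414) = ln(3.149) / 1.316 = 1.147/1.316 = 0.8716 d.
L(t_c) = L₀ e^(−k_1 t_c) = 52.1 × 0.6971 = 36.32 mg/L, and at the critical point k_r D_c = k_1 L, so D_c = (0.414/1.73) × 36.32 = 8.691 mg/L.
x_c = v t_c = 0.916 m/s × 0.8716 d × 86400 s/d = 68980 m ≈ 69.0 km.

t_c ≈ 0.872 d; D_c ≈ 8.69 mg/L; x_c ≈ 69.0 km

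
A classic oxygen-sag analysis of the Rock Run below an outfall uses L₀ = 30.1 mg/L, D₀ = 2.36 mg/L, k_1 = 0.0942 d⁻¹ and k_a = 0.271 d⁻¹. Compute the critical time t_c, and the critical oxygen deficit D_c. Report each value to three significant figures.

t_c ≈ 5.08 d; D_c ≈ 6.49 mg/L

With k_a/k_1 = 2.877 and 1 − D₀(k_a−k_1)/(k_1 L₀) = 0.8528,
t_c = ln(2.877 × 0.8528) / (0.271 − 0.0942) = ln(2.454) / 0.1768 = 0.8975/0.1768 = 5.076 d.
L(t_c) = L₀ e^(−k_1 t_c) = 30.1 × 0.6199 = 18.66 mg/L, and at the critical point k_a D_c = k_1 L, so D_c = (0.0942/0.271) × 18.66 = 6.486 mg/L.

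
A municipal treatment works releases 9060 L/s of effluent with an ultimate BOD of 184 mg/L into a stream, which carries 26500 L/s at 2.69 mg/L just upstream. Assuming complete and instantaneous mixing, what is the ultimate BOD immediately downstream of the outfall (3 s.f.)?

48.9 mg/L

Flow-weighted mixing: C = (Q_r C_r + Q_w C_w)/(Q_r + Q_w)
= (26500×2.69 + 9060×184)/(26500 + 9060) = 1.738×10^6/35560 = 48.88 mg/L.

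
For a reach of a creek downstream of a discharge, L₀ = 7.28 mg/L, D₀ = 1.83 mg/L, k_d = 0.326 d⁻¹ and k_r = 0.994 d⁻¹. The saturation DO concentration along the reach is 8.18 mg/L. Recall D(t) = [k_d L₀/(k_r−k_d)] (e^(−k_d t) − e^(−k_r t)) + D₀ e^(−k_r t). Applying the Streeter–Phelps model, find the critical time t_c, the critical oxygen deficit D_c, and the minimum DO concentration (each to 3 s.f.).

With k_r/k_d = 3.049 and 1 − D₀(k_r−k_d)/(k_d L₀) = 0.4849,
t_c = ln(3.049 × 0.4849) / (0.994 − 0.326) = ln(1.479) / 0.6680 = 0.3911/0.6680 = 0.5854 d.
L(t_c) = L₀ e^(−k_d t_c) = 7.28 × 0.8263 = 6.015 mg/L, and at the critical point k_r D_c = k_d L, so D_c = (0.326/0.994) × 6.015 = 1.973 mg/L.
Minimum DO = C_s − D_c = 8.18 − 1.973 = 6.207 mg/L.

t_c ≈ 0.585 d; D_c ≈ 1.97 mg/L; min DO ≈ 6.21 mg/L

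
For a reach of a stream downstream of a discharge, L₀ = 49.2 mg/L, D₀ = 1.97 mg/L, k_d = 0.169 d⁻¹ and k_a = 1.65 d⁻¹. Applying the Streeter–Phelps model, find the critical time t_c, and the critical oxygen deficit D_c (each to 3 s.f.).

With k_a/k_d = 9.763 and 1 − D₀(k_a−k_d)/(k_d L₀) = 0.6491,
t_c = ln(9.763 × 0.6491) / (1.65 − 0.169) = ln(6.337) / 1.481 = 1.846/1.481 = 1.247 d.
D_c = (k_d/k_a) L₀ e^(−k_d t_c) = (0.169/1.65) × 49.2 × e^(−0.169×1.247) = 0.1024 × 49.2 × 0.8100 = 4.082 mg/L.

t_c ≈ 1.25 d; D_c ≈ 4.08 mg/L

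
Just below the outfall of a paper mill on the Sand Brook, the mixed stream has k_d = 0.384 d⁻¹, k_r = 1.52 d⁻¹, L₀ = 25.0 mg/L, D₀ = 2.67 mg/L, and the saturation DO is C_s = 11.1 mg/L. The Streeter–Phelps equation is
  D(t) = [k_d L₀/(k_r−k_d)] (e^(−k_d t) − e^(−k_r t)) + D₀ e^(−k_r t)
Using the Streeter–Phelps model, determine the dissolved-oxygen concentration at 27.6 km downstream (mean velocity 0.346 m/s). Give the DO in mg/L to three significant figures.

Travel time t = x/v = 27.6 km / (0.346 m/s) = 27600 m / 0.346 m/s = 79770 s = 0.9232 d.
k_d L₀/(k_r−k_d) = 0.384×25.0/(1.52−0.384) = 9.600/1.136 = 8.451 mg/L.
e^(−k_d t) = e^(−0.384×0.9232) = 0.7015; e^(−k_r t) = e^(−1.52×0.9232) = 0.2458.
D = 8.451 × (0.7015 − 0.2458) + 2.67 × 0.2458 = 3.851 + 0.6562 = 4.507 mg/L.
DO = C_s − D = 11.1 − 4.507 = 6.593 mg/L.

DO ≈ 6.59 mg/L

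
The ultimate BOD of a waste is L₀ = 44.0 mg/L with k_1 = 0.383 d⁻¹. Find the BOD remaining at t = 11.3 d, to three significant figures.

L ≈ 0.581 mg/L

L_t = L₀ e^(−k_1 t) = 44.0 × e^(−0.383×11.3) = 44.0 × 0.01320 = 0.5806 mg/L.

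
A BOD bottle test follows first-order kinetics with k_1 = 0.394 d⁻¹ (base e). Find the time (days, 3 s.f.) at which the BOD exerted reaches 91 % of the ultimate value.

y/L₀ = 1 − e^(−k_1 t) = 0.91 ⇒ e^(−k_1 t) = 0.0900
t = −ln(0.0900) / 0.394 = 2.408 / 0.394 = 6.112 d.

t ≈ 6.11 d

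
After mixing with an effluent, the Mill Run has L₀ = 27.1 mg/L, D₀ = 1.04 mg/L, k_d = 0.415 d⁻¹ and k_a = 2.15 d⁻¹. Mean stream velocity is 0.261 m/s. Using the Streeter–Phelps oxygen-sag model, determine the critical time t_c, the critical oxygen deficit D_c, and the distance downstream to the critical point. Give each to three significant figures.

t_c ≈ 0.847 d; D_c ≈ 3.68 mg/L; x_c ≈ 19.1 km

At the critical point dD/dt = 0, so k_d L₀ e^(−k_d t) = k_a D. Substituting D(t) from the Streeter–Phelps equation and solving for t gives
t_c = ln[(k_a/k_d)(1 − D₀(k_a−k_d)/(k_d L₀))] / (k_a−k_d).
Here k_a−k_d = 1.735 d⁻¹ and 1 − D₀(k_a−k_d)/(k_d L₀) = 1 − 1.04×1.735/(0.415×27.1) = 0.8396, so
t_c = ln(5.181 × 0.8396) / 1.735 = 1.470 / 1.735 = 0.8473 d.
L(t_c) = L₀ e^(−k_d t_c) = 27.1 × 0.7035 = 19.07 mg/L, and at the critical point k_a D_c = k_d L, so D_c = (0.415/2.15) × 19.07 = 3.680 mg/L.
x_c = v t_c = 0.261 m/s × 0.8473 d × 86400 s/d = 19110 m ≈ 19.1 km.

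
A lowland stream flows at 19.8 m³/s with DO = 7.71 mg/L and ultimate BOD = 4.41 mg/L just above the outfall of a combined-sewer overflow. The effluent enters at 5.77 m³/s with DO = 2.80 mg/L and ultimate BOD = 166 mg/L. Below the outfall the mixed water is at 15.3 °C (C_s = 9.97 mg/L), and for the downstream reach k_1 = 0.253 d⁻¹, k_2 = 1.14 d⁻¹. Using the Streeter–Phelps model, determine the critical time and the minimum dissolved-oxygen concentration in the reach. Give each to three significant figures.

Mixed DO = (19.8×7.71 + 5.77×2.80)/(19.8+5.77) = 168.8/25.57 = 6.602 mg/L.
Mixed L₀ = (19.8×4.41 + 5.77×166)/(25.57) = 1045/25.57 = 40.87 mg/L.
Initial deficit D₀ = C_s − DO₀ = 9.97 − 6.602 = 3.368 mg/L.
t_c = (1/0.8870) ln[(1.14/0.253)(1 − 3.368×0.8870/(0.253×40.87))] = 1.127 × ln(3.204) = 1.313 d.
D_c = (0.253/1.14) × 40.87 × e^(−0.253×1.313) = 0.2219 × 40.87 × 0.7174 = 6.507 mg/L.
Minimum DO = 9.97 − 6.507 = 3.463 mg/L.

t_c ≈ 1.31 d; minimum DO ≈ 3.46 mg/L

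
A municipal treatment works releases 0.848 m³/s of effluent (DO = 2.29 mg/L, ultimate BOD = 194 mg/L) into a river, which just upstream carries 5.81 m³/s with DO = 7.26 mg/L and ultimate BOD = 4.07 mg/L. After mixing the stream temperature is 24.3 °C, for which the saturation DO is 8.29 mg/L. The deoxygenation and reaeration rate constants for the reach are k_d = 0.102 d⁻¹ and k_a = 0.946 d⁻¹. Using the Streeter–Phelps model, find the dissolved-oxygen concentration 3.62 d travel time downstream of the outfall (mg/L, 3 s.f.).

DO ≈ 5.99 mg/L

Mixed DO = (5.81×7.26 + 0.848×2.29)/(5.81+0.848) = 44.12/6.658 = 6.627 mg/L.
Mixed L₀ = (5.81×4.07 + 0.848×194)/(6.658) = 188.2/6.658 = 28.26 mg/L.
Initial deficit D₀ = C_s − DO₀ = 8.29 − 6.627 = 1.663 mg/L.
D(3.62) = [0.102×28.26/(0.946−0.102)](e^(−0.102×3.62) − e^(−0.946×3.62)) + 1.663 e^(−0.946×3.62)
= 3.415 × (0.6913 − 0.03256) + 1.663 × 0.03256 = 2.304 mg/L.
DO = 8.29 − 2.304 = 5.986 mg/L.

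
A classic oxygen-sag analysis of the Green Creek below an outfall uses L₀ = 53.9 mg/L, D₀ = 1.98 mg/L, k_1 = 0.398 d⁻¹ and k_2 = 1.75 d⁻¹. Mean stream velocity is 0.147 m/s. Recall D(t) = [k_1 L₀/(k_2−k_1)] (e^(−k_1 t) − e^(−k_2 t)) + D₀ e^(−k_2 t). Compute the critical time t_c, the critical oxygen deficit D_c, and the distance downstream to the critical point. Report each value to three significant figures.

t_c ≈ 0.997 d; D_c ≈ 8.24 mg/L; x_c ≈ 12.7 km

With k_2/k_1 = 4.397 and 1 − D₀(k_2−k_1)/(k_1 L₀) = 0.8752,
t_c = ln(4.397 × 0.8752) / (1.75 − 0.398) = ln(3.848) / 1.352 = 1.348/1.352 = 0.9968 d.
L(t_c) = L₀ e^(−k_1 t_c) = 53.9 × 0.6725 = 36.25 mg/L, and at the critical point k_2 D_c = k_1 L, so D_c = (0.398/1.75) × 36.25 = 8.244 mg/L.
x_c = v t_c = 0.147 m/s × 0.9968 d × 86400 s/d = 12660 m ≈ 12.7 km.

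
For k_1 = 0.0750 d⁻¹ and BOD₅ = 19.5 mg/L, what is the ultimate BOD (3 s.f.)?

L₀ ≈ 62.4 mg/L

BOD₅ = L₀(1 − e^(−5k_1)) ⇒ L₀ = BOD₅ / (1 − e^(−5×0.0750))
= 19.5 / (1 − 0.6873) = 19.5 / 0.3127 = 62.36 mg/L.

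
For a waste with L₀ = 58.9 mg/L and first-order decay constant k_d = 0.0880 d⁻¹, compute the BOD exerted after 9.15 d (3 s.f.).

y_t = L₀(1 − e^(−k_d t)) = 58.9 × (1 − e^(−0.0880×9.15))
= 58.9 × (1 − 0.4470) = 58.9 × 0.5530 = 32.57 mg/L.

y ≈ 32.6 mg/L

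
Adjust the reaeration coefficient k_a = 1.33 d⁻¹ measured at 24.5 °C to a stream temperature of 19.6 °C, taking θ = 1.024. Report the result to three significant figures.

k_a(T₂) = k_a(T₁) · θ^(T₂−T₁) = 1.33 × 1.024^(19.6−24.5)
= 1.33 × 1.024^-4.90 = 1.33 × 0.8903 = 1.184 d⁻¹.

k_a ≈ 1.18 d⁻¹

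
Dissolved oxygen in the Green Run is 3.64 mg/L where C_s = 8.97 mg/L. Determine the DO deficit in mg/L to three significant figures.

D = C_s − C = 8.97 − 3.64 = 5.33 mg/L.

D ≈ 5.33 mg/L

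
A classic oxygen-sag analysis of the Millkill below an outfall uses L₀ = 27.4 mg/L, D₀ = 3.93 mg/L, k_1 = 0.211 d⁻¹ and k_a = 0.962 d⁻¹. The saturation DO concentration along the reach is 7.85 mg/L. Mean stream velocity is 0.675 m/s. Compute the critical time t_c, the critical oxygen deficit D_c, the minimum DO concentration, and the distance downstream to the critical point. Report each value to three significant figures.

t_c = [1/(k_a−k_1)] ln[(k_a/k_1)(1 − D₀(k_a−k_1)/(k_1 L₀))]
= [1/(0.962−0.211)] ln[(0.962/0.211)(1 − 3.93×0.7510/(0.211×27.4))]
= (1/0.7510) ln[4.559 × 0.4895] = 1.332 × ln(2.232) = 1.332 × 0.8028 = 1.069 d.
D_c = (k_1/k_a) L₀ e^(−k_1 t_c) = (0.211/0.962) × 27.4 × e^(−0.211×1.069) = 0.2193 × 27.4 × 0.7981 = 4.796 mg/L.
Minimum DO = C_s − D_c = 7.85 − 4.796 = 3.054 mg/L.
x_c = v t_c = 0.675 m/s × 1.069 d × 86400 s/d = 62340 m ≈ 62.3 km.

t_c ≈ 1.07 d; D_c ≈ 4.80 mg/L; min DO ≈ 3.05 mg/L; x_c ≈ 62.3 km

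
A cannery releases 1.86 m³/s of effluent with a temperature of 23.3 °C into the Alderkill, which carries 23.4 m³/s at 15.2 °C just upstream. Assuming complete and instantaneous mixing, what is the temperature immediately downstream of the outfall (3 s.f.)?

Flow-weighted mixing: C = (Q_r C_r + Q_w C_w)/(Q_r + Q_w)
= (23.4×15.2 + 1.86×23.3)/(23.4 + 1.86) = 399.0/25.26 = 15.80 °C.

15.8 °C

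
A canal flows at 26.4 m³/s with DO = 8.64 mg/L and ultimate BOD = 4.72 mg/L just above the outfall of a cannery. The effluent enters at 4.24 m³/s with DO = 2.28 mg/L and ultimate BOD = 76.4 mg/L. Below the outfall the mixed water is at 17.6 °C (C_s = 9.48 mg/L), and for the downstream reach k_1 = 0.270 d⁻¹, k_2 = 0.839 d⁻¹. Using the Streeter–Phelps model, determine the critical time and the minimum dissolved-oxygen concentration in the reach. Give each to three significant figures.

Mixed DO = (26.4×8.64 + 4.24×2.28)/(26.4+4.24) = 237.8/30.64 = 7.760 mg/L.
Mixed L₀ = (26.4×4.72 + 4.24×76.4)/(30.64) = 448.5/30.64 = 14.64 mg/L.
Initial deficit D₀ = C_s − DO₀ = 9.48 − 7.760 = 1.720 mg/L.
t_c = (1/0.5690) ln[(0.839/0.270)(1 − 1.720×0.5690/(0.270×14.64))] = 1.757 × ln(2.338) = 1.493 d.
D_c = (0.270/0.839) × 14.64 × e^(−0.270×1.493) = 0.3218 × 14.64 × 0.6683 = 3.148 mg/L.
Minimum DO = 9.48 − 3.148 = 6.332 mg/L.

t_c ≈ 1.49 d; minimum DO ≈ 6.33 mg/L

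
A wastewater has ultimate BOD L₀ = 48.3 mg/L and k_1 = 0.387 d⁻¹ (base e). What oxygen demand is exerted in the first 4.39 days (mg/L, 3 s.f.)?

y ≈ 39.5 mg/L

y_t = L₀(1 − e^(−k_1 t)) = 48.3 × (1 − e^(−0.387×4.39))
= 48.3 × (1 − 0.1829) = 48.3 × 0.8171 = 39.47 mg/L.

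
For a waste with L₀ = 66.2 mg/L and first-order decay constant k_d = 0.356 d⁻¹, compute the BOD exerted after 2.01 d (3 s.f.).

y ≈ 33.8 mg/L

y_t = L₀(1 − e^(−k_d t)) = 66.2 × (1 − e^(−0.356×2.01))
= 66.2 × (1 − 0.4889) = 66.2 × 0.5111 = 33.83 mg/L.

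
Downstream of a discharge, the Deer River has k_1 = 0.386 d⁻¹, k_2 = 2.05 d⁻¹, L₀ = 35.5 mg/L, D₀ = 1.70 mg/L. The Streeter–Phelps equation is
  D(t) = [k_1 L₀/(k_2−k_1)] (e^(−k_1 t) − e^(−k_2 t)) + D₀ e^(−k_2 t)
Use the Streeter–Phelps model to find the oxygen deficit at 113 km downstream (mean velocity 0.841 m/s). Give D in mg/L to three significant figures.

D ≈ 4.25 mg/L

Travel time t = x/v = 113 km / (0.841 m/s) = 113000 m / 0.841 m/s = 134400 s = 1.555 d.
k_1 L₀/(k_2−k_1) = 0.386×35.5/(2.05−0.386) = 13.70/1.664 = 8.235 mg/L.
e^(−k_1 t) = e^(−0.386×1.555) = 0.5487; e^(−k_2 t) = e^(−2.05×1.555) = 0.04125.
D = 8.235 × (0.5487 − 0.04125) + 1.70 × 0.04125 = 4.178 + 0.07013 = 4.249 mg/L.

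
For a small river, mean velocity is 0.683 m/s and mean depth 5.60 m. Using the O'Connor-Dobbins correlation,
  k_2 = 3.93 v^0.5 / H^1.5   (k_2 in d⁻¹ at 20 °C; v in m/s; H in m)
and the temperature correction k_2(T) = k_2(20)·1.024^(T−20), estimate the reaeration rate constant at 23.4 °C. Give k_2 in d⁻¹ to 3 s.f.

k_2 ≈ 0.266 d⁻¹

k_2(20) = 3.93 × 0.683^0.5 / 5.60^1.5 = 3.93 × 0.8264 / 13.25 = 0.2451 d⁻¹.
k_2(23.4) = 0.2451 × 1.024^(23.4−20) = 0.2451 × 1.084 = 0.2657 d⁻¹.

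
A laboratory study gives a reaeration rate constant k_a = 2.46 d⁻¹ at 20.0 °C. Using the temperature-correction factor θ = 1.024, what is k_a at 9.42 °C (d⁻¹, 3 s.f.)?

k_a ≈ 1.91 d⁻¹

k_a(T₂) = k_a(T₁) · θ^(T₂−T₁) = 2.46 × 1.024^(9.42−20.0)
= 2.46 × 1.024^-10.6 = 2.46 × 0.7781 = 1.914 d⁻¹.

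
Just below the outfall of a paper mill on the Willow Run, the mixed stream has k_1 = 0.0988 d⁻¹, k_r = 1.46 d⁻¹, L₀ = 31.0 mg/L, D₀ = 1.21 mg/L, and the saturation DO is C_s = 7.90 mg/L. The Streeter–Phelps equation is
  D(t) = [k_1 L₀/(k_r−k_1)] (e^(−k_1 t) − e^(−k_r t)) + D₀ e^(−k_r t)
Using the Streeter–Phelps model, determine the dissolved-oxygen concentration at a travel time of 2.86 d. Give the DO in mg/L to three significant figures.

k_1 L₀/(k_r−k_1) = 0.0988×31.0/(1.46−0.0988) = 3.063/1.361 = 2.250 mg/L.
e^(−k_1 t) = e^(−0.0988×2.860) = 0.7538; e^(−k_r t) = e^(−1.46×2.860) = 0.01537.
D = 2.250 × (0.7538 − 0.01537) + 1.21 × 0.01537 = 1.662 + 0.01859 = 1.680 mg/L.
DO = C_s − D = 7.90 − 1.680 = 6.220 mg/L.

DO ≈ 6.22 mg/L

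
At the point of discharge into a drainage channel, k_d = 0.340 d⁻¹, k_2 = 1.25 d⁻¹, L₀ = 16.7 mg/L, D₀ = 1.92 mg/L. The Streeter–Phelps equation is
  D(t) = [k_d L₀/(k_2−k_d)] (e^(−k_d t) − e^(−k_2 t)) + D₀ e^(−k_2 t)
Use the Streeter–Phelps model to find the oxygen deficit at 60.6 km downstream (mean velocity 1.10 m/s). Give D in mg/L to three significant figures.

Travel time t = x/v = 60.6 km / (1.10 m/s) = 60600 m / 1.10 m/s = 55090 s = 0.6376 d.
k_d L₀/(k_2−k_d) = 0.340×16.7/(1.25−0.340) = 5.678/0.9100 = 6.240 mg/L.
e^(−k_d t) = e^(−0.340×0.6376) = 0.8051; e^(−k_2 t) = e^(−1.25×0.6376) = 0.4507.
D = 6.240 × (0.8051 − 0.4507) + 1.92 × 0.4507 = 2.212 + 0.8653 = 3.077 mg/L.

D ≈ 3.08 mg/L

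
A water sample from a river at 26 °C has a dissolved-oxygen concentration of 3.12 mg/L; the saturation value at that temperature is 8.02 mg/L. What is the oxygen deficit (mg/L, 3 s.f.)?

D ≈ 4.90 mg/L

D = C_s − C = 8.02 − 3.12 = 4.90 mg/L.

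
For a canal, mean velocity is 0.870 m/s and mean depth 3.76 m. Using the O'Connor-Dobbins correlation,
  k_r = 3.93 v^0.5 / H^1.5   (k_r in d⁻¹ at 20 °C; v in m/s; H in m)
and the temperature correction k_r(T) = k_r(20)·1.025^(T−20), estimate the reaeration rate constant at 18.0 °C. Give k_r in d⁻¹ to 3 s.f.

k_r ≈ 0.479 d⁻¹

k_r(20) = 3.93 × 0.870^0.5 / 3.76^1.5 = 3.93 × 0.9327 / 7.291 = 0.5028 d⁻¹.
k_r(18.0) = 0.5028 × 1.025^(18.0−20) = 0.5028 × 0.9518 = 0.4785 d⁻¹.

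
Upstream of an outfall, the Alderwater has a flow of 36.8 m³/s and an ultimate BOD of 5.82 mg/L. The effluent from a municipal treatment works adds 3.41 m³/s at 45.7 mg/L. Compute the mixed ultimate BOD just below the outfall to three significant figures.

Flow-weighted mixing: C = (Q_r C_r + Q_w C_w)/(Q_r + Q_w)
= (36.8×5.82 + 3.41×45.7)/(36.8 + 3.41) = 370.0/40.21 = 9.202 mg/L.

9.20 mg/L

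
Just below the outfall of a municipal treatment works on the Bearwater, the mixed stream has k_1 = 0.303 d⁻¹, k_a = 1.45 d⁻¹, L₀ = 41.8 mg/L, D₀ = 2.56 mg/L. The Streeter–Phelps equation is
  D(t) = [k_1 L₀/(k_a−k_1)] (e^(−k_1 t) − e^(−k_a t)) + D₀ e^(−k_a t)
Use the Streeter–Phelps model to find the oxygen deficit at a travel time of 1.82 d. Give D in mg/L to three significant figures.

D ≈ 5.76 mg/L

k_1 L₀/(k_a−k_1) = 0.303×41.8/(1.45−0.303) = 12.67/1.147 = 11.04 mg/L.
e^(−k_1 t) = e^(−0.303×1.820) = 0.5761; e^(−k_a t) = e^(−1.45×1.820) = 0.07143.
D = 11.04 × (0.5761 − 0.07143) + 2.56 × 0.07143 = 5.573 + 0.1829 = 5.756 mg/L.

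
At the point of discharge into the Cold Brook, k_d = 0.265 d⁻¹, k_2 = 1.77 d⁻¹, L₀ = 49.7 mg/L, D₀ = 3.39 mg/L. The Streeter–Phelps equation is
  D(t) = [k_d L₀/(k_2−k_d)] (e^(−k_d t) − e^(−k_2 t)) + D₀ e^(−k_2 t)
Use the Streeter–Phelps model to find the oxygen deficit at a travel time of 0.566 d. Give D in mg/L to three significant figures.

k_d L₀/(k_2−k_d) = 0.265×49.7/(1.77−0.265) = 13.17/1.505 = 8.751 mg/L.
e^(−k_d t) = e^(−0.265×0.5660) = 0.8607; e^(−k_2 t) = e^(−1.77×0.5660) = 0.3672.
D = 8.751 × (0.8607 − 0.3672) + 3.39 × 0.3672 = 4.319 + 1.245 = 5.564 mg/L.

D ≈ 5.56 mg/L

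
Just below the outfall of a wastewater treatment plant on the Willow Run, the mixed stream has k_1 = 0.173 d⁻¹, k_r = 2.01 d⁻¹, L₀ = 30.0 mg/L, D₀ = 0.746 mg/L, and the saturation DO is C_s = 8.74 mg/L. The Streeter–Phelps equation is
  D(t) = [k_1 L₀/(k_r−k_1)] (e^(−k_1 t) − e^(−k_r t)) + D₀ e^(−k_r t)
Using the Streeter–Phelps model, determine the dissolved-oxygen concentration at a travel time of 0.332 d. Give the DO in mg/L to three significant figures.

k_1 L₀/(k_r−k_1) = 0.173×30.0/(2.01−0.173) = 5.190/1.837 = 2.825 mg/L.
e^(−k_1 t) = e^(−0.173×0.3320) = 0.9442; e^(−k_r t) = e^(−2.01×0.3320) = 0.5131.
D = 2.825 × (0.9442 − 0.5131) + 0.746 × 0.5131 = 1.218 + 0.3828 = 1.601 mg/L.
DO = C_s − D = 8.74 − 1.601 = 7.139 mg/L.

DO ≈ 7.14 mg/L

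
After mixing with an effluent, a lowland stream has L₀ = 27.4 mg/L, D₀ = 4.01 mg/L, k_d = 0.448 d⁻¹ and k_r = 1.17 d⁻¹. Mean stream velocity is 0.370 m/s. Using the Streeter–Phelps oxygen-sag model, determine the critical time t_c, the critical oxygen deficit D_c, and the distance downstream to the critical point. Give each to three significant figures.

At the critical point dD/dt = 0, so k_d L₀ e^(−k_d t) = k_r D. Substituting D(t) from the Streeter–Phelps equation and solving for t gives
t_c = ln[(k_r/k_d)(1 − D₀(k_r−k_d)/(k_d L₀))] / (k_r−k_d).
Here k_r−k_d = 0.7220 d⁻¹ and 1 − D₀(k_r−k_d)/(k_d L₀) = 1 − 4.01×0.7220/(0.448×27.4) = 0.7641, so
t_c = ln(2.612 × 0.7641) / 0.7220 = 0.6910 / 0.7220 = 0.9570 d.
D_c = (k_d/k_r) L₀ e^(−k_d t_c) = (0.448/1.17) × 27.4 × e^(−0.448×0.9570) = 0.3829 × 27.4 × 0.6513 = 6.833 mg/L.
x_c = v t_c = 0.370 m/s × 0.9570 d × 86400 s/d = 30590 m ≈ 30.6 km.

t_c ≈ 0.957 d; D_c ≈ 6.83 mg/L; x_c ≈ 30.6 km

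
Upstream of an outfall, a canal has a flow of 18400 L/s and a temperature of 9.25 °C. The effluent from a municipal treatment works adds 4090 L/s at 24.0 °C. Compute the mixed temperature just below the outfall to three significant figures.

Flow-weighted mixing: C = (Q_r C_r + Q_w C_w)/(Q_r + Q_w)
= (18400×9.25 + 4090×24.0)/(18400 + 4090) = 268400/22490 = 11.93 °C.

11.9 °C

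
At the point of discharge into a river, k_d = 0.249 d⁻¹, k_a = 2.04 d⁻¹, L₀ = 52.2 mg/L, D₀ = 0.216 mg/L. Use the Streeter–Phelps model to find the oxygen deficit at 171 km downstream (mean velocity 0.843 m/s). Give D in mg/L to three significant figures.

Travel time t = x/v = 171 km / (0.843 m/s) = 171000 m / 0.843 m/s = 202800 s = 2.348 d.
k_d L₀/(k_a−k_d) = 0.249×52.2/(2.04−0.249) = 13.00/1.791 = 7.257 mg/L.
e^(−k_d t) = e^(−0.249×2.348) = 0.5573; e^(−k_a t) = e^(−2.04×2.348) = 0.008317.
D = 7.257 × (0.5573 − 0.008317) + 0.216 × 0.008317 = 3.984 + 0.001796 = 3.986 mg/L.

D ≈ 3.99 mg/L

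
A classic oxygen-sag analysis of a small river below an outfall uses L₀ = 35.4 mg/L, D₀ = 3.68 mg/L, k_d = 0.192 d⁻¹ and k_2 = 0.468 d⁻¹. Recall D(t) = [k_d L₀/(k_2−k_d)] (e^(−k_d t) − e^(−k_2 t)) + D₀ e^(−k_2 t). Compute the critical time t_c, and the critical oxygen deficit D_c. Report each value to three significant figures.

t_c ≈ 2.64 d; D_c ≈ 8.75 mg/L

At the critical point dD/dt = 0, so k_d L₀ e^(−k_d t) = k_2 D. Substituting D(t) from the Streeter–Phelps equation and solving for t gives
t_c = ln[(k_2/k_d)(1 − D₀(k_2−k_d)/(k_d L₀))] / (k_2−k_d).
Here k_2−k_d = 0.2760 d⁻¹ and 1 − D₀(k_2−k_d)/(k_d L₀) = 1 − 3.68×0.2760/(0.192×35.4) = 0.8506, so
t_c = ln(2.438 × 0.8506) / 0.2760 = 0.7291 / 0.2760 = 2.642 d.
D_c = (k_d/k_2) L₀ e^(−k_d t_c) = (0.192/0.468) × 35.4 × e^(−0.192×2.642) = 0.4103 × 35.4 × 0.6022 = 8.745 mg/L.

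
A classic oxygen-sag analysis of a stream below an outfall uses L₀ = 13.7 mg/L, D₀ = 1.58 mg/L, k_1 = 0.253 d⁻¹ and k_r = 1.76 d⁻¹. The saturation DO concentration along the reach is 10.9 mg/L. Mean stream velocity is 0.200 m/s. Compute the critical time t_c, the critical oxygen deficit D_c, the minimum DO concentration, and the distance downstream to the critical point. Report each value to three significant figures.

t_c ≈ 0.516 d; D_c ≈ 1.73 mg/L; min DO ≈ 9.17 mg/L; x_c ≈ 8.92 km

At the critical point dD/dt = 0, so k_1 L₀ e^(−k_1 t) = k_r D. Substituting D(t) from the Streeter–Phelps equation and solving for t gives
t_c = ln[(k_r/k_1)(1 − D₀(k_r−k_1)/(k_1 L₀))] / (k_r−k_1).
Here k_r−k_1 = 1.507 d⁻¹ and 1 − D₀(k_r−k_1)/(k_1 L₀) = 1 − 1.58×1.507/(0.253×13.7) = 0.3130, so
t_c = ln(6.957 × 0.3130) / 1.507 = 0.7783 / 1.507 = 0.5164 d.
D_c = (k_1/k_r) L₀ e^(−k_1 t_c) = (0.253/1.76) × 13.7 × e^(−0.253×0.5164) = 0.1437 × 13.7 × 0.8775 = 1.728 mg/L.
Minimum DO = C_s − D_c = 10.9 − 1.728 = 9.172 mg/L.
x_c = v t_c = 0.200 m/s × 0.5164 d × 86400 s/d = 8924 m ≈ 8.92 km.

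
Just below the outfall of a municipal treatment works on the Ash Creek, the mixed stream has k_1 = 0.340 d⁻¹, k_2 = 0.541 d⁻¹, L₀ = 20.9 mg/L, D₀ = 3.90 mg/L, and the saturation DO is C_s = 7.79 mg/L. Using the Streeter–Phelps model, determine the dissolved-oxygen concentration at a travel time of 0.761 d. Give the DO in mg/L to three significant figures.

DO ≈ 1.33 mg/L

k_1 L₀/(k_2−k_1) = 0.340×20.9/(0.541−0.340) = 7.106/0.2010 = 35.35 mg/L.
e^(−k_1 t) = e^(−0.340×0.7610) = 0.7720; e^(−k_2 t) = e^(−0.541×0.7610) = 0.6625.
D = 35.35 × (0.7720 − 0.6625) + 3.90 × 0.6625 = 3.871 + 2.584 = 6.455 mg/L.
DO = C_s − D = 7.79 − 6.455 = 1.335 mg/L.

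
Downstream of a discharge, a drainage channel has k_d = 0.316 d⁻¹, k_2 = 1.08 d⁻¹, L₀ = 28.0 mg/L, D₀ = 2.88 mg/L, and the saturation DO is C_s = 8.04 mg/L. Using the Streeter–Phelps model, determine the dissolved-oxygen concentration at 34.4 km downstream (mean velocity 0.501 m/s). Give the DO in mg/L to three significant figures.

Travel time t = x/v = 34.4 km / (0.501 m/s) = 34400 m / 0.501 m/s = 68660 s = 0.7947 d.
k_d L₀/(k_2−k_d) = 0.316×28.0/(1.08−0.316) = 8.848/0.7640 = 11.58 mg/L.
e^(−k_d t) = e^(−0.316×0.7947) = 0.7779; e^(−k_2 t) = e^(−1.08×0.7947) = 0.4239.
D = 11.58 × (0.7779 − 0.4239) + 2.88 × 0.4239 = 4.100 + 1.221 = 5.321 mg/L.
DO = C_s − D = 8.04 − 5.321 = 2.719 mg/L.

DO ≈ 2.72 mg/L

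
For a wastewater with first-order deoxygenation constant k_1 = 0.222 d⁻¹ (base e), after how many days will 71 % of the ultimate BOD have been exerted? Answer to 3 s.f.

y/L₀ = 1 − e^(−k_1 t) = 0.71 ⇒ e^(−k_1 t) = 0.290
t = −ln(0.290) / 0.222 = 1.238 / 0.222 = 5.576 d.

t ≈ 5.58 d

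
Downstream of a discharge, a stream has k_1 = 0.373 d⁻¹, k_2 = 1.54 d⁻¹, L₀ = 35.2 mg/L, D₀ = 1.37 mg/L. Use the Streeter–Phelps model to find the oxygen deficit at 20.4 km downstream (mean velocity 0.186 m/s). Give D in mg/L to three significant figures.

D ≈ 5.61 mg/L

Travel time t = x/v = 20.4 km / (0.186 m/s) = 20400 m / 0.186 m/s = 109700 s = 1.269 d.
k_1 L₀/(k_2−k_1) = 0.373×35.2/(1.54−0.373) = 13.13/1.167 = 11.25 mg/L.
e^(−k_1 t) = e^(−0.373×1.269) = 0.6228; e^(−k_2 t) = e^(−1.54×1.269) = 0.1416.
D = 11.25 × (0.6228 − 0.1416) + 1.37 × 0.1416 = 5.414 + 0.1940 = 5.608 mg/L.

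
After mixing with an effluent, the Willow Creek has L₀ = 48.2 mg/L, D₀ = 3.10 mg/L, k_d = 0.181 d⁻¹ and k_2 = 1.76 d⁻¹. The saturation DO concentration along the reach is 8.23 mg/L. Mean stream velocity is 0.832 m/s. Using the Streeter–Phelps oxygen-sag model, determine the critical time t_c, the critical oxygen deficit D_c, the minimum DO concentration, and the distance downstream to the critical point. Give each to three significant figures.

At the critical point dD/dt = 0, so k_d L₀ e^(−k_d t) = k_2 D. Substituting D(t) from the Streeter–Phelps equation and solving for t gives
t_c = ln[(k_2/k_d)(1 − D₀(k_2−k_d)/(k_d L₀))] / (k_2−k_d).
Here k_2−k_d = 1.579 d⁻¹ and 1 − D₀(k_2−k_d)/(k_d L₀) = 1 − 3.10×1.579/(0.181×48.2) = 0.4389, so
t_c = ln(9.724 × 0.4389) / 1.579 = 1.451 / 1.579 = 0.9190 d.
L(t_c) = L₀ e^(−k_d t_c) = 48.2 × 0.8468 = 40.81 mg/L, and at the critical point k_2 D_c = k_d L, so D_c = (0.181/1.76) × 40.81 = 4.197 mg/L.
Minimum DO = C_s − D_c = 8.23 − 4.197 = 4.033 mg/L.
x_c = v t_c = 0.832 m/s × 0.9190 d × 86400 s/d = 66060 m ≈ 66.1 km.

t_c ≈ 0.919 d; D_c ≈ 4.20 mg/L; min DO ≈ 4.03 mg/L; x_c ≈ 66.1 km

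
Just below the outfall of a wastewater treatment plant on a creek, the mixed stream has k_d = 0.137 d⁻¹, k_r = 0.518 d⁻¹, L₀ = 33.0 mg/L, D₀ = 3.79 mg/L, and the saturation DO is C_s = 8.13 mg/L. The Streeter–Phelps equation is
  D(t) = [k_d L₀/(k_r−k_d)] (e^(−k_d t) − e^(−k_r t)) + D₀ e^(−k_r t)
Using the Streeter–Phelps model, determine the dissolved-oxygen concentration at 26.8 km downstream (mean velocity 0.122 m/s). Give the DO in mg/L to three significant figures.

Travel time t = x/v = 26.8 km / (0.122 m/s) = 26800 m / 0.122 m/s = 219700 s = 2.543 d.
k_d L₀/(k_r−k_d) = 0.137×33.0/(0.518−0.137) = 4.521/0.3810 = 11.87 mg/L.
e^(−k_d t) = e^(−0.137×2.543) = 0.7059; e^(−k_r t) = e^(−0.518×2.543) = 0.2679.
D = 11.87 × (0.7059 − 0.2679) + 3.79 × 0.2679 = 5.197 + 1.015 = 6.212 mg/L.
DO = C_s − D = 8.13 − 6.212 = 1.918 mg/L.

DO ≈ 1.92 mg/L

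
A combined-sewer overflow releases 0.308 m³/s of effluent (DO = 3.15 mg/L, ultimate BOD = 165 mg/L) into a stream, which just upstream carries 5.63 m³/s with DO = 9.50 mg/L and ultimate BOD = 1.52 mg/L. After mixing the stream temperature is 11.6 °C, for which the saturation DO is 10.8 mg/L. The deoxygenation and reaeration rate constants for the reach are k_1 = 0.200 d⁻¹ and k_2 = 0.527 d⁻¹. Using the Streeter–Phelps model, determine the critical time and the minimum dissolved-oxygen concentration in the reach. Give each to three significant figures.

Mixed DO = (5.63×9.50 + 0.308×3.15)/(5.63+0.308) = 54.46/5.938 = 9.171 mg/L.
Mixed L₀ = (5.63×1.52 + 0.308×165)/(5.938) = 59.38/5.938 = 10.00 mg/L.
Initial deficit D₀ = C_s − DO₀ = 10.8 − 9.171 = 1.629 mg/L.
t_c = (1/0.3270) ln[(0.527/0.200)(1 − 1.629×0.3270/(0.200×10.00))] = 3.058 × ln(1.933) = 2.016 d.
D_c = (0.200/0.527) × 10.00 × e^(−0.200×2.016) = 0.3795 × 10.00 × 0.6682 = 2.536 mg/L.
Minimum DO = 10.8 − 2.536 = 8.264 mg/L.

t_c ≈ 2.02 d; minimum DO ≈ 8.26 mg/L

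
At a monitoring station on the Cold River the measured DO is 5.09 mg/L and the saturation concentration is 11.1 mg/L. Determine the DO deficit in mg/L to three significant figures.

D ≈ 6.01 mg/L

D = C_s − C = 11.1 − 5.09 = 6.01 mg/L.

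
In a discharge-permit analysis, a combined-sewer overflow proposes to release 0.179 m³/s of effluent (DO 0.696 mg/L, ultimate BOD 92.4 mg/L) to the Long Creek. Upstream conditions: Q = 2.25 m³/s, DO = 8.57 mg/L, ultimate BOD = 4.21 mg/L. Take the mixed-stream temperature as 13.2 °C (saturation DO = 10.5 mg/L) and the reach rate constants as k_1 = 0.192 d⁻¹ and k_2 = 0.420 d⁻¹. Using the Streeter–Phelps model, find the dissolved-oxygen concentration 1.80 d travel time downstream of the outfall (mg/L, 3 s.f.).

Mixed DO = (2.25×8.57 + 0.179×0.696)/(2.25+0.179) = 19.41/2.429 = 7.990 mg/L.
Mixed L₀ = (2.25×4.21 + 0.179×92.4)/(2.429) = 26.01/2.429 = 10.71 mg/L.
Initial deficit D₀ = C_s − DO₀ = 10.5 − 7.990 = 2.510 mg/L.
D(1.80) = [0.192×10.71/(0.420−0.192)](e^(−0.192×1.80) − e^(−0.420×1.80)) + 2.510 e^(−0.420×1.80)
= 9.018 × (0.7078 − 0.4695) + 2.510 × 0.4695 = 3.327 mg/L.
DO = 10.5 − 3.327 = 7.173 mg/L.

DO ≈ 7.17 mg/L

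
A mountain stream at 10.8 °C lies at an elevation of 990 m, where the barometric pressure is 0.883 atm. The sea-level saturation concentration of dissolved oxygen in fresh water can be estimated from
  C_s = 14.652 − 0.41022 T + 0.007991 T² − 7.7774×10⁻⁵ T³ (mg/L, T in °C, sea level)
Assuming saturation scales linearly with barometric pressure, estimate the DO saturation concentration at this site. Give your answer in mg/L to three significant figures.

C_s ≈ 9.76 mg/L

At sea level: C_s = 14.652 − 0.41022×10.8 + 0.007991×10.8² − 7.7774×10⁻⁵×10.8³ = 11.06 mg/L.
Pressure correction: C_s' = 11.06 × 0.883 = 9.762 mg/L.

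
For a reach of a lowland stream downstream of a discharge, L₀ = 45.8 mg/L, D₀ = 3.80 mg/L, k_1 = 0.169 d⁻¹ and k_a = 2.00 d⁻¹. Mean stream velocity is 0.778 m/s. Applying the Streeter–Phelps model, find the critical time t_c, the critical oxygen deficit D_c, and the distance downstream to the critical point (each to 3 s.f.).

t_c ≈ 0.0979 d; D_c ≈ 3.81 mg/L; x_c ≈ 6.58 km

With k_a/k_1 = 11.83 and 1 − D₀(k_a−k_1)/(k_1 L₀) = 0.1011,
t_c = ln(11.83 × 0.1011) / (2.00 − 0.169) = ln(1.196) / 1.831 = 0.1792/1.831 = 0.09786 d.
D_c = (k_1/k_a) L₀ e^(−k_1 t_c) = (0.169/2.00) × 45.8 × e^(−0.169×0.09786) = 0.08450 × 45.8 × 0.9836 = 3.807 mg/L.
x_c = v t_c = 0.778 m/s × 0.09786 d × 86400 s/d = 6578 m ≈ 6.58 km.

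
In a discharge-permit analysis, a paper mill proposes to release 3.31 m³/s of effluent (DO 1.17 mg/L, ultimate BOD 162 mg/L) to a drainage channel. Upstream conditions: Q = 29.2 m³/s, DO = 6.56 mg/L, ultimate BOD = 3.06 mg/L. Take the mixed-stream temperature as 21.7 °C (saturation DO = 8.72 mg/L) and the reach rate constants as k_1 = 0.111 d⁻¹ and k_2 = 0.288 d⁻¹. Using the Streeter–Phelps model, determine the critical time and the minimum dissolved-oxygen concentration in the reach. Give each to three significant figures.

t_c ≈ 3.95 d; minimum DO ≈ 3.94 mg/L

Mixed DO = (29.2×6.56 + 3.31×1.17)/(29.2+3.31) = 195.4/32.51 = 6.011 mg/L.
Mixed L₀ = (29.2×3.06 + 3.31×162)/(32.51) = 625.6/32.51 = 19.24 mg/L.
Initial deficit D₀ = C_s − DO₀ = 8.72 − 6.011 = 2.709 mg/L.
t_c = (1/0.1770) ln[(0.288/0.111)(1 − 2.709×0.1770/(0.111×19.24))] = 5.650 × ln(2.012) = 3.950 d.
D_c = (0.111/0.288) × 19.24 × e^(−0.111×3.950) = 0.3854 × 19.24 × 0.6450 = 4.784 mg/L.
Minimum DO = 8.72 − 4.784 = 3.936 mg/L.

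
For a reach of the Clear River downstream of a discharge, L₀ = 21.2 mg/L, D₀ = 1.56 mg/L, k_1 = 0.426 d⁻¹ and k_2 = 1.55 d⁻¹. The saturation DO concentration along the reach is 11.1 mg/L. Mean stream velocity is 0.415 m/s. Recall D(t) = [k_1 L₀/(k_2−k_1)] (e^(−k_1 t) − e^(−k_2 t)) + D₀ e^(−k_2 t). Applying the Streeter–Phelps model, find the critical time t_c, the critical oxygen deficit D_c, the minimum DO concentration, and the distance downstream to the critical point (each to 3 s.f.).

t_c = [1/(k_2−k_1)] ln[(k_2/k_1)(1 − D₀(k_2−k_1)/(k_1 L₀))]
= [1/(1.55−0.426)] ln[(1.55/0.426)(1 − 1.56×1.124/(0.426×21.2))]
= (1/1.124) ln[3.638 × 0.8058] = 0.8897 × ln(2.932) = 0.8897 × 1.076 = 0.9570 d.
D_c = (k_1/k_2) L₀ e^(−k_1 t_c) = (0.426/1.55) × 21.2 × e^(−0.426×0.9570) = 0.2748 × 21.2 × 0.6652 = 3.876 mg/L.
Minimum DO = C_s − D_c = 11.1 − 3.876 = 7.224 mg/L.
x_c = v t_c = 0.415 m/s × 0.9570 d × 86400 s/d = 34320 m ≈ 34.3 km.

t_c ≈ 0.957 d; D_c ≈ 3.88 mg/L; min DO ≈ 7.22 mg/L; x_c ≈ 34.3 km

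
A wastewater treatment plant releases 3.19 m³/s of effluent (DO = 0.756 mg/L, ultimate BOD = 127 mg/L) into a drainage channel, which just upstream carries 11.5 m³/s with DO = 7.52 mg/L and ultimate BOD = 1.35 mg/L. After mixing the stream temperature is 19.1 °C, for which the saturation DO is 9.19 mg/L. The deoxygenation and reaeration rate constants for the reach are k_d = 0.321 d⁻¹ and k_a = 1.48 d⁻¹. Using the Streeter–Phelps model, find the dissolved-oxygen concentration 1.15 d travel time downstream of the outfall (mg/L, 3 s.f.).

DO ≈ 4.58 mg/L

Mixed DO = (11.5×7.52 + 3.19×0.756)/(11.5+3.19) = 88.89/14.69 = 6.051 mg/L.
Mixed L₀ = (11.5×1.35 + 3.19×127)/(14.69) = 420.7/14.69 = 28.64 mg/L.
Initial deficit D₀ = C_s − DO₀ = 9.19 − 6.051 = 3.139 mg/L.
D(1.15) = [0.321×28.64/(1.48−0.321)](e^(−0.321×1.15) − e^(−1.48×1.15)) + 3.139 e^(−1.48×1.15)
= 7.931 × (0.6913 − 0.1823) + 3.139 × 0.1823 = 4.609 mg/L.
DO = 9.19 − 4.609 = 4.581 mg/L.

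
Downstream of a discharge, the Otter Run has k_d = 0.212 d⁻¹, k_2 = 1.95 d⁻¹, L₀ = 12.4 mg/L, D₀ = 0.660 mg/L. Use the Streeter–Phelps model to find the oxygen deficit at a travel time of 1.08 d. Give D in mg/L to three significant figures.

D ≈ 1.10 mg/L

k_d L₀/(k_2−k_d) = 0.212×12.4/(1.95−0.212) = 2.629/1.738 = 1.513 mg/L.
e^(−k_d t) = e^(−0.212×1.080) = 0.7954; e^(−k_2 t) = e^(−1.95×1.080) = 0.1217.
D = 1.513 × (0.7954 − 0.1217) + 0.660 × 0.1217 = 1.019 + 0.08034 = 1.099 mg/L.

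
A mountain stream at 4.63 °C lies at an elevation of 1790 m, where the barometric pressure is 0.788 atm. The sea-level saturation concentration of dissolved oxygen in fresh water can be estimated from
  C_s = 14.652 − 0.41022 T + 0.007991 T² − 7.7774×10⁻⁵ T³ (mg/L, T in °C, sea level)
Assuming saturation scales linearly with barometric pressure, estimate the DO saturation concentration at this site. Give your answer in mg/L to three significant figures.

At sea level: C_s = 14.652 − 0.41022×4.63 + 0.007991×4.63² − 7.7774×10⁻⁵×4.63³ = 12.92 mg/L.
Pressure correction: C_s' = 12.92 × 0.788 = 10.18 mg/L.

C_s ≈ 10.2 mg/L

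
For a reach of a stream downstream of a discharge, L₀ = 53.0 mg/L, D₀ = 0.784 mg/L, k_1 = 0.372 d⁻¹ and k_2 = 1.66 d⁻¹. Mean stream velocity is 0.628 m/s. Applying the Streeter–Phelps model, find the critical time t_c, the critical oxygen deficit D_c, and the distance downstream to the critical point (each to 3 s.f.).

At the critical point dD/dt = 0, so k_1 L₀ e^(−k_1 t) = k_2 D. Substituting D(t) from the Streeter–Phelps equation and solving for t gives
t_c = ln[(k_2/k_1)(1 − D₀(k_2−k_1)/(k_1 L₀))] / (k_2−k_1).
Here k_2−k_1 = 1.288 d⁻¹ and 1 − D₀(k_2−k_1)/(k_1 L₀) = 1 − 0.784×1.288/(0.372×53.0) = 0.9488, so
t_c = ln(4.462 × 0.9488) / 1.288 = 1.443 / 1.288 = 1.120 d.
L(t_c) = L₀ e^(−k_1 t_c) = 53.0 × 0.6592 = 34.94 mg/L, and at the critical point k_2 D_c = k_1 L, so D_c = (0.372/1.66) × 34.94 = 7.829 mg/L.
x_c = v t_c = 0.628 m/s × 1.120 d × 86400 s/d = 60790 m ≈ 60.8 km.

t_c ≈ 1.12 d; D_c ≈ 7.83 mg/L; x_c ≈ 60.8 km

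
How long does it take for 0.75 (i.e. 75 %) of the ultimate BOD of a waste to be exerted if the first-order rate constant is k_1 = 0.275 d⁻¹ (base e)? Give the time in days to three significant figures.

y/L₀ = 1 − e^(−k_1 t) = 0.75 ⇒ e^(−k_1 t) = 0.250
t = −ln(0.250) / 0.275 = 1.386 / 0.275 = 5.041 d.

t ≈ 5.04 d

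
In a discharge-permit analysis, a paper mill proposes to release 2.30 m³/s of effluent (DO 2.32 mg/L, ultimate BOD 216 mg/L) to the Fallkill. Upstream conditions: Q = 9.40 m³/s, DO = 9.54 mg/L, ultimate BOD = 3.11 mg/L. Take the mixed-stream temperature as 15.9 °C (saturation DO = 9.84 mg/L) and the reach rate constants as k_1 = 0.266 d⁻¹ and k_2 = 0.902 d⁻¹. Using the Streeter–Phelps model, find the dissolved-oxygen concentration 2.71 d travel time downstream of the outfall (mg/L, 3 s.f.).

DO ≈ 2.18 mg/L

Mixed DO = (9.40×9.54 + 2.30×2.32)/(9.40+2.30) = 95.01/11.70 = 8.121 mg/L.
Mixed L₀ = (9.40×3.11 + 2.30×216)/(11.70) = 526.0/11.70 = 44.96 mg/L.
Initial deficit D₀ = C_s − DO₀ = 9.84 − 8.121 = 1.719 mg/L.
D(2.71) = [0.266×44.96/(0.902−0.266)](e^(−0.266×2.71) − e^(−0.902×2.71)) + 1.719 e^(−0.902×2.71)
= 18.80 × (0.4863 − 0.08678) + 1.719 × 0.08678 = 7.663 mg/L.
DO = 9.84 − 7.663 = 2.177 mg/L.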